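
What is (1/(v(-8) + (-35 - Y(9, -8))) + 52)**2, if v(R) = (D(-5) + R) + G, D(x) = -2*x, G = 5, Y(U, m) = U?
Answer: 3697929/1369 ≈ 2701.2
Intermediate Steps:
v(R) = 15 + R (v(R) = (-2*(-5) + R) + 5 = (10 + R) + 5 = 15 + R)
(1/(v(-8) + (-35 - Y(9, -8))) + 52)**2 = (1/((15 - 8) + (-35 - 1*9)) + 52)**2 = (1/(7 + (-35 - 9)) + 52)**2 = (1/(7 - 44) + 52)**2 = (1/(-37) + 52)**2 = (-1/37 + 52)**2 = (1923/37)**2 = 3697929/1369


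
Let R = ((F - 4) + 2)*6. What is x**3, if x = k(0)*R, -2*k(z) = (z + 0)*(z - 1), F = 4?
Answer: 0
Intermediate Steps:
k(z) = -z*(-1 + z)/2 (k(z) = -(z + 0)*(z - 1)/2 = -z*(-1 + z)/2)
R = 12 (R = ((4 - 4) + 2)*6 = (0 + 2)*6 = 2*6 = 12)
x = 0 (x = ((1/2)*0*(1 - 1*0))*12 = ((1/2)*0*(1 + 0))*12 = ((1/2)*0*1)*12 = 0*12 = 0)
x**3 = 0**3 = 0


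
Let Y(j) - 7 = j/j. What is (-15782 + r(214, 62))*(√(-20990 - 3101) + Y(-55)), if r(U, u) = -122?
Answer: -127232 - 15904*I*√24091 ≈ -1.2723e+5 - 2.4685e+6*I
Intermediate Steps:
Y(j) = 8 (Y(j) = 7 + j/j = 7 + 1 = 8)
(-15782 + r(214, 62))*(√(-20990 - 3101) + Y(-55)) = (-15782 - 122)*(√(-20990 - 3101) + 8) = -15904*(√(-24091) + 8) = -15904*(I*√24091 + 8) = -15904*(8 + I*√24091) = -127232 - 15904*I*√24091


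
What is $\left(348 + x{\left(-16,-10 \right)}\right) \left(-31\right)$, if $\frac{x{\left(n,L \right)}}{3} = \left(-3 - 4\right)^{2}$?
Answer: $-15345$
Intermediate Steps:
$x{\left(n,L \right)} = 147$ ($x{\left(n,L \right)} = 3 \left(-3 - 4\right)^{2} = 3 \left(-7\right)^{2} = 3 \cdot 49 = 147$)
$\left(348 + x{\left(-16,-10 \right)}\right) \left(-31\right) = \left(348 + 147\right) \left(-31\right) = 495 \left(-31\right) = -15345$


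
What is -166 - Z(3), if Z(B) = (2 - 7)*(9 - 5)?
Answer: -146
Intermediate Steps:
Z(B) = -20 (Z(B) = -5*4 = -20)
-166 - Z(3) = -166 - 1*(-20) = -166 + 20 = -146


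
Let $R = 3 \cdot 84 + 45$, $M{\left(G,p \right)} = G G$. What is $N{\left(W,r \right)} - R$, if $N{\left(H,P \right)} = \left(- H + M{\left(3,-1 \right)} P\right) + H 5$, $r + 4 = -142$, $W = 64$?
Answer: $-1355$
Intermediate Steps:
$r = -146$ ($r = -4 - 142 = -146$)
$M{\left(G,p \right)} = G^{2}$
$N{\left(H,P \right)} = 4 H + 9 P$ ($N{\left(H,P \right)} = \left(- H + 3^{2} P\right) + H 5 = \left(- H + 9 P\right) + 5 H = 4 H + 9 P$)
$R = 297$ ($R = 252 + 45 = 297$)
$N{\left(W,r \right)} - R = \left(4 \cdot 64 + 9 \left(-146\right)\right) - 297 = \left(256 - 1314\right) - 297 = -1058 - 297 = -1355$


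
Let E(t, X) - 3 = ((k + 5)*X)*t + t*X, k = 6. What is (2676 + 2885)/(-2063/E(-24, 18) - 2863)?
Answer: -28811541/14831140 ≈ -1.9426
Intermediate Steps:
E(t, X) = 3 + 12*X*t (E(t, X) = 3 + (((6 + 5)*X)*t + t*X) = 3 + ((11*X)*t + X*t) = 3 + (11*X*t + X*t) = 3 + 12*X*t)
(2676 + 2885)/(-2063/E(-24, 18) - 2863) = (2676 + 2885)/(-2063/(3 + 12*18*(-24)) - 2863) = 5561/(-2063/(3 - 5184) - 2863) = 5561/(-2063/(-5181) - 2863) = 5561/(-2063*(-1/5181) - 2863) = 5561/(2063/5181 - 2863) = 5561/(-14831140/5181) = 5561*(-5181/14831140) = -28811541/14831140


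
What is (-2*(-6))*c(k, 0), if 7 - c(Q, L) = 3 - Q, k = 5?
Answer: 108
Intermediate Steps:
c(Q, L) = 4 + Q (c(Q, L) = 7 - (3 - Q) = 7 + (-3 + Q) = 4 + Q)
(-2*(-6))*c(k, 0) = (-2*(-6))*(4 + 5) = 12*9 = 108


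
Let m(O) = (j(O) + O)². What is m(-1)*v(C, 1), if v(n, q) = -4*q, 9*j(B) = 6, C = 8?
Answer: -4/9 ≈ -0.44444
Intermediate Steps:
j(B) = ⅔ (j(B) = (⅑)*6 = ⅔)
m(O) = (⅔ + O)²
m(-1)*v(C, 1) = ((2 + 3*(-1))²/9)*(-4*1) = ((2 - 3)²/9)*(-4) = ((⅑)*(-1)²)*(-4) = ((⅑)*1)*(-4) = (⅑)*(-4) = -4/9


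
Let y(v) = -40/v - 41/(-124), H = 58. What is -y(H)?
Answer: 1291/3596 ≈ 0.35901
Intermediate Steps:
y(v) = 41/124 - 40/v (y(v) = -40/v - 41*(-1/124) = -40/v + 41/124 = 41/124 - 40/v)
-y(H) = -(41/124 - 40/58) = -(41/124 - 40*1/58) = -(41/124 - 20/29) = -1*(-1291/3596) = 1291/3596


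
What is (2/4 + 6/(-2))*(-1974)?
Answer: 4935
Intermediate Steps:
(2/4 + 6/(-2))*(-1974) = (2*(¼) + 6*(-½))*(-1974) = (½ - 3)*(-1974) = -5/2*(-1974) = 4935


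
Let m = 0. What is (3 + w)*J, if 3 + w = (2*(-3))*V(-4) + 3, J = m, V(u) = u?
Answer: 0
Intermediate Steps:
J = 0
w = 24 (w = -3 + ((2*(-3))*(-4) + 3) = -3 + (-6*(-4) + 3) = -3 + (24 + 3) = -3 + 27 = 24)
(3 + w)*J = (3 + 24)*0 = 27*0 = 0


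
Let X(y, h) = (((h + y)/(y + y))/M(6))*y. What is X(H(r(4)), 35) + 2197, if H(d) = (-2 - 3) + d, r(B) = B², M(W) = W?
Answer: 13205/6 ≈ 2200.8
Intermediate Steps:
H(d) = -5 + d
X(y, h) = h/12 + y/12 (X(y, h) = (((h + y)/(y + y))/6)*y = (((h + y)/((2*y)))*(⅙))*y = (((h + y)*(1/(2*y)))*(⅙))*y = (((h + y)/(2*y))*(⅙))*y = ((h + y)/(12*y))*y = h/12 + y/12)
X(H(r(4)), 35) + 2197 = ((1/12)*35 + (-5 + 4²)/12) + 2197 = (35/12 + (-5 + 16)/12) + 2197 = (35/12 + (1/12)*11) + 2197 = (35/12 + 11/12) + 2197 = 23/6 + 2197 = 13205/6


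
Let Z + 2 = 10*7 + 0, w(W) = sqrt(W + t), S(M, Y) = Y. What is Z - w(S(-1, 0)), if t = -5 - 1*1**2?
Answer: 68 - I*sqrt(6) ≈ 68.0 - 2.4495*I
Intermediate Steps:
t = -6 (t = -5 - 1*1 = -5 - 1 = -6)
w(W) = sqrt(-6 + W) (w(W) = sqrt(W - 6) = sqrt(-6 + W))
Z = 68 (Z = -2 + (10*7 + 0) = -2 + (70 + 0) = -2 + 70 = 68)
Z - w(S(-1, 0)) = 68 - sqrt(-6 + 0) = 68 - sqrt(-6) = 68 - I*sqrt(6)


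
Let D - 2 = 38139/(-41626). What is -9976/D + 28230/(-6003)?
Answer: -831361726306/90271113 ≈ -9209.6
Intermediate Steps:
D = 45113/41626 (D = 2 + 38139/(-41626) = 2 + 38139*(-1/41626) = 2 - 38139/41626 = 45113/41626 ≈ 1.0838)
-9976/D + 28230/(-6003) = -9976/45113/41626 + 28230/(-6003) = -9976*41626/45113 + 28230*(-1/6003) = -415260976/45113 - 9410/2001 = -831361726306/90271113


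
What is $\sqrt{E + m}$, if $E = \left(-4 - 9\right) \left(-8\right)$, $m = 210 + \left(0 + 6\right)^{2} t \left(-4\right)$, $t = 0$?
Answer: $\sqrt{314} \approx 17.72$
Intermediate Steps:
$m = 210$ ($m = 210 + \left(0 + 6\right)^{2} \cdot 0 \left(-4\right) = 210 + 6^{2} \cdot 0 \left(-4\right) = 210 + 36 \cdot 0 \left(-4\right) = 210 + 0 \left(-4\right) = 210 + 0 = 210$)
$E = 104$ ($E = \left(-13\right) \left(-8\right) = 104$)
$\sqrt{E + m} = \sqrt{104 + 210} = \sqrt{314}$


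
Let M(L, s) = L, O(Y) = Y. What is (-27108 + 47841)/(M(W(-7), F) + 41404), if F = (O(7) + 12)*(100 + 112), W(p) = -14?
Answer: 20733/41390 ≈ 0.50092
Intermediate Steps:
F = 4028 (F = (7 + 12)*(100 + 112) = 19*212 = 4028)
(-27108 + 47841)/(M(W(-7), F) + 41404) = (-27108 + 47841)/(-14 + 41404) = 20733/41390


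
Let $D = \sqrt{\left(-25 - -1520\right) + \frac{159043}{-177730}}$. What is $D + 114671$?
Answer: $114671 + \frac{\sqrt{47195722873110}}{177730} \approx 1.1471 \cdot 10^{5}$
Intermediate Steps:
$D = \frac{\sqrt{47195722873110}}{177730}$ ($D = \sqrt{\left(-25 + 1520\right) + 159043 \left(- \frac{1}{177730}\right)} = \sqrt{1495 - \frac{159043}{177730}} = \sqrt{\frac{265547307}{177730}} = \frac{\sqrt{47195722873110}}{177730} \approx 38.654$)
$D + 114671 = \frac{\sqrt{47195722873110}}{177730} + 114671 = 114671 + \frac{\sqrt{47195722873110}}{177730}$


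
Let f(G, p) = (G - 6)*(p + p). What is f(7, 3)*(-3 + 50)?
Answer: 282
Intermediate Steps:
f(G, p) = 2*p*(-6 + G) (f(G, p) = (-6 + G)*(2*p) = 2*p*(-6 + G))
f(7, 3)*(-3 + 50) = (2*3*(-6 + 7))*(-3 + 50) = (2*3*1)*47 = 6*47 = 282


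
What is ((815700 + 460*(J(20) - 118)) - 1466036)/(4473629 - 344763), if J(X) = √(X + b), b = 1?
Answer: -352308/2064433 + 230*√21/2064433 ≈ -0.17015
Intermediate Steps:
J(X) = √(1 + X) (J(X) = √(X + 1) = √(1 + X))
((815700 + 460*(J(20) - 118)) - 1466036)/(4473629 - 344763) = ((815700 + 460*(√(1 + 20) - 118)) - 1466036)/(4473629 - 344763) = ((815700 + 460*(√21 - 118)) - 1466036)/4128866 = ((815700 + 460*(-118 + √21)) - 1466036)*(1/4128866) = ((815700 + (-54280 + 460*√21)) - 1466036)*(1/4128866) = ((761420 + 460*√21) - 1466036)*(1/4128866) = (-704616 + 460*√21)*(1/4128866) = -352308/2064433 + 230*√21/2064433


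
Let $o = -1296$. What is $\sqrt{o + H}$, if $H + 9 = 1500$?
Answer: $\sqrt{195} \approx 13.964$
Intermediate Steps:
$H = 1491$ ($H = -9 + 1500 = 1491$)
$\sqrt{o + H} = \sqrt{-1296 + 1491} = \sqrt{195}$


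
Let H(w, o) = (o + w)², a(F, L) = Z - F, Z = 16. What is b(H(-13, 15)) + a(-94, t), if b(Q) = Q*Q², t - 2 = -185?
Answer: 174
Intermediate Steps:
t = -183 (t = 2 - 185 = -183)
a(F, L) = 16 - F
b(Q) = Q³
b(H(-13, 15)) + a(-94, t) = ((15 - 13)²)³ + (16 - 1*(-94)) = (2²)³ + (16 + 94) = 4³ + 110 = 64 + 110 = 174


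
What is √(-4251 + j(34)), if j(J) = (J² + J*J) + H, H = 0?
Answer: I*√1939 ≈ 44.034*I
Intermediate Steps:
j(J) = 2*J² (j(J) = (J² + J*J) + 0 = (J² + J²) + 0 = 2*J² + 0 = 2*J²)
√(-4251 + j(34)) = √(-4251 + 2*34²) = √(-4251 + 2*1156) = √(-4251 + 2312) = √(-1939) = I*√1939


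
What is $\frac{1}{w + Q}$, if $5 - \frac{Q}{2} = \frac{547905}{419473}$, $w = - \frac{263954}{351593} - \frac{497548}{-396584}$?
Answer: $\frac{14622425908902394}{115392837290781671} \approx 0.12672$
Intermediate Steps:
$w = \frac{17563615207}{34859039578}$ ($w = \left(-263954\right) \frac{1}{351593} - - \frac{124387}{99146} = - \frac{263954}{351593} + \frac{124387}{99146} = \frac{17563615207}{34859039578} \approx 0.50385$)
$Q = \frac{3098920}{419473}$ ($Q = 10 - 2 \cdot \frac{547905}{419473} = 10 - 2 \cdot 547905 \cdot \frac{1}{419473} = 10 - \frac{1095810}{419473} = \frac{3098920}{419473} \approx 7.3876$)
$\frac{1}{w + Q} = \frac{1}{\frac{17563615207}{34859039578} + \frac{3098920}{419473}} = \frac{1}{\frac{115392837290781671}{14622425908902394}} = \frac{14622425908902394}{115392837290781671}$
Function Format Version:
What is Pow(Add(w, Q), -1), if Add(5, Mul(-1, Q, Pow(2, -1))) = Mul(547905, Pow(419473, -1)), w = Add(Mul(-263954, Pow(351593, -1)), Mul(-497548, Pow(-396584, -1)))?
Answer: Rational(14622425908902394, 115392837290781671) ≈ 0.12672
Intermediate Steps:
w = Rational(17563615207, 34859039578) (w = Add(Mul(-263954, Rational(1, 351593)), Mul(-497548, Rational(-1, 396584))) = Add(Rational(-263954, 351593), Rational(124387, 99146)) = Rational(17563615207, 34859039578) ≈ 0.50385)
Q = Rational(3098920, 419473) (Q = Add(10, Mul(-2, Mul(547905, Pow(419473, -1)))) = Add(10, Mul(-2, Mul(547905, Rational(1, 419473)))) = Add(10, Mul(-2, Rational(547905, 419473))) = Add(10, Rational(-1095810, 419473)) = Rational(3098920, 419473) ≈ 7.3876)
Pow(Add(w, Q), -1) = Pow(Add(Rational(17563615207, 34859039578), Rational(3098920, 419473)), -1) = Pow(Rational(115392837290781671, 14622425908902394), -1) = Rational(14622425908902394, 115392837290781671)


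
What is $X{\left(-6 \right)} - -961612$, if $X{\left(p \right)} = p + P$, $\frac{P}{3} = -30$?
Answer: $961516$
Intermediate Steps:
$P = -90$ ($P = 3 \left(-30\right) = -90$)
$X{\left(p \right)} = -90 + p$ ($X{\left(p \right)} = p - 90 = -90 + p$)
$X{\left(-6 \right)} - -961612 = \left(-90 - 6\right) - -961612 = -96 + 961612 = 961516$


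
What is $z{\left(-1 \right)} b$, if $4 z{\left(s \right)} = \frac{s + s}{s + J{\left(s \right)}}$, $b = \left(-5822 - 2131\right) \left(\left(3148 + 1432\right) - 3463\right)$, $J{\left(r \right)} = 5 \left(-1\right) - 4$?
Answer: $- \frac{8883501}{20} \approx -4.4418 \cdot 10^{5}$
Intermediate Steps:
$J{\left(r \right)} = -9$ ($J{\left(r \right)} = -5 - 4 = -9$)
$b = -8883501$ ($b = - 7953 \left(4580 - 3463\right) = \left(-7953\right) 1117 = -8883501$)
$z{\left(s \right)} = \frac{s}{2 \left(-9 + s\right)}$ ($z{\left(s \right)} = \frac{\left(s + s\right) \frac{1}{s - 9}}{4} = \frac{2 s \frac{1}{-9 + s}}{4} = \frac{s}{2 \left(-9 + s\right)}$)
$z{\left(-1 \right)} b = \frac{1}{2} \left(-1\right) \frac{1}{-9 - 1} \left(-8883501\right) = \frac{1}{2} \left(-1\right) \frac{1}{-10} \left(-8883501\right) = \frac{1}{2} \left(-1\right) \left(- \frac{1}{10}\right) \left(-8883501\right) = \frac{1}{20} \left(-8883501\right) = - \frac{8883501}{20}$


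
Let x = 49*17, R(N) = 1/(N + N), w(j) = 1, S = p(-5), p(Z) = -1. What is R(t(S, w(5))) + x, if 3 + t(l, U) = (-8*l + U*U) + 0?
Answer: 9997/12 ≈ 833.08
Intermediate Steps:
S = -1
t(l, U) = -3 + U² - 8*l (t(l, U) = -3 + ((-8*l + U*U) + 0) = -3 + ((-8*l + U²) + 0) = -3 + ((U² - 8*l) + 0) = -3 + (U² - 8*l) = -3 + U² - 8*l)
R(N) = 1/(2*N)
x = 833
R(t(S, w(5))) + x = 1/(2*(-3 + 1² - 8*(-1))) + 833 = 1/(2*(-3 + 1 + 8)) + 833 = (½)/6 + 833 = (½)*(⅙) + 833 = 1/12 + 833 = 9997/12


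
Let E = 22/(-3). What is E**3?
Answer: -10648/27 ≈ -394.37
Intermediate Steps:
E = -22/3 (E = 22*(-1/3) = -22/3 ≈ -7.3333)
E**3 = (-22/3)**3 = -10648/27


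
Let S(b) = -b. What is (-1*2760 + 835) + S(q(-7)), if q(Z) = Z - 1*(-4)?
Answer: -1922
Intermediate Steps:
q(Z) = 4 + Z (q(Z) = Z + 4 = 4 + Z)
(-1*2760 + 835) + S(q(-7)) = (-1*2760 + 835) - (4 - 7) = (-2760 + 835) - 1*(-3) = -1925 + 3 = -1922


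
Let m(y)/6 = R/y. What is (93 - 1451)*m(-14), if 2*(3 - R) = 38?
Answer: -9312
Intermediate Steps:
R = -16 (R = 3 - ½*38 = 3 - 19 = -16)
m(y) = -96/y (m(y) = 6*(-16/y) = -96/y)
(93 - 1451)*m(-14) = (93 - 1451)*(-96/(-14)) = -(-130368)*(-1)/14 = -1358*48/7 = -9312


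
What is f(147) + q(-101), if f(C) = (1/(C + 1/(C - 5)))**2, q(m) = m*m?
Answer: 4445245160789/435765625 ≈ 10201.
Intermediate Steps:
q(m) = m**2
f(C) = (C + 1/(-5 + C))**(-2) (f(C) = (1/(C + 1/(-5 + C)))**2 = (C + 1/(-5 + C))**(-2))
f(147) + q(-101) = (-5 + 147)**2/(1 + 147**2 - 5*147)**2 + (-101)**2 = 142**2/(1 + 21609 - 735)**2 + 10201 = 20164/20875**2 + 10201 = 20164*(1/435765625) + 10201 = 20164/435765625 + 10201 = 4445245160789/435765625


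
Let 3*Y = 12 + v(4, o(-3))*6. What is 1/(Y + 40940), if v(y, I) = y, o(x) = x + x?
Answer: 1/40952 ≈ 2.4419e-5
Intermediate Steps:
o(x) = 2*x
Y = 12 (Y = (12 + 4*6)/3 = (12 + 24)/3 = (⅓)*36 = 12)
1/(Y + 40940) = 1/(12 + 40940) = 1/40952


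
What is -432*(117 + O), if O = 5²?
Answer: -61344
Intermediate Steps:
O = 25
-432*(117 + O) = -432*(117 + 25) = -432*142 = -61344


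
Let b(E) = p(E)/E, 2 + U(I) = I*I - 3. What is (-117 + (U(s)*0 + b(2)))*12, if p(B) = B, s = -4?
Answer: -1392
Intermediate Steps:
U(I) = -5 + I**2 (U(I) = -2 + (I*I - 3) = -2 + (I**2 - 3) = -2 + (-3 + I**2) = -5 + I**2)
b(E) = 1 (b(E) = E/E = 1)
(-117 + (U(s)*0 + b(2)))*12 = (-117 + ((-5 + (-4)**2)*0 + 1))*12 = (-117 + ((-5 + 16)*0 + 1))*12 = (-117 + (11*0 + 1))*12 = (-117 + (0 + 1))*12 = (-117 + 1)*12 = -116*12 = -1392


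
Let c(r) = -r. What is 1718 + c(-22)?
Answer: 1740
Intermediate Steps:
1718 + c(-22) = 1718 - 1*(-22) = 1718 + 22 = 1740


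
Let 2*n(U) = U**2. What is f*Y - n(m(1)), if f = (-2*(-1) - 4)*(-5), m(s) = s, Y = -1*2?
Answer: -41/2 ≈ -20.500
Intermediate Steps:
Y = -2
f = 10 (f = (2 - 4)*(-5) = -2*(-5) = 10)
n(U) = U**2/2
f*Y - n(m(1)) = 10*(-2) - 1**2/2 = -20 - 1/2 = -41/2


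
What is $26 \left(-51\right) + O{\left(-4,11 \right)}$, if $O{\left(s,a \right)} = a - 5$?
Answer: $-1320$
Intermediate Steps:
$O{\left(s,a \right)} = -5 + a$
$26 \left(-51\right) + O{\left(-4,11 \right)} = 26 \left(-51\right) + \left(-5 + 11\right) = -1326 + 6 = -1320$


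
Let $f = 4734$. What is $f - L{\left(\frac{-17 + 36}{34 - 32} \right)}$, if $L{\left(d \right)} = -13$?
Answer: $4747$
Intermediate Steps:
$f - L{\left(\frac{-17 + 36}{34 - 32} \right)} = 4734 - -13 = 4734 + 13 = 4747$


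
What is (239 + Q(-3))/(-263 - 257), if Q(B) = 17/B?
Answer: -35/78 ≈ -0.44872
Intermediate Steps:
(239 + Q(-3))/(-263 - 257) = (239 + 17/(-3))/(-263 - 257) = (239 + 17*(-⅓))/(-520) = (239 - 17/3)*(-1/520) = (700/3)*(-1/520) = -35/78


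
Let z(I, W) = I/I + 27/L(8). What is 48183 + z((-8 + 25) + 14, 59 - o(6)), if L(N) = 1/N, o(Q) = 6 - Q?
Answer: 48400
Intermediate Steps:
z(I, W) = 217 (z(I, W) = I/I + 27/(1/8) = 1 + 27/(⅛) = 1 + 27*8 = 1 + 216 = 217)
48183 + z((-8 + 25) + 14, 59 - o(6)) = 48183 + 217 = 48400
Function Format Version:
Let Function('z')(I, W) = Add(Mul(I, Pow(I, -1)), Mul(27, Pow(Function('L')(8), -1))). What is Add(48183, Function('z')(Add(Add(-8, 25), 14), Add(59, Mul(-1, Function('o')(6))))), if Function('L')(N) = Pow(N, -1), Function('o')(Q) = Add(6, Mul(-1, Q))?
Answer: 48400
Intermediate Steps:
Function('z')(I, W) = 217 (Function('z')(I, W) = Add(Mul(I, Pow(I, -1)), Mul(27, Pow(Pow(8, -1), -1))) = Add(1, Mul(27, Pow(Rational(1, 8), -1))) = Add(1, Mul(27, 8)) = Add(1, 216) = 217)
Add(48183, Function('z')(Add(Add(-8, 25), 14), Add(59, Mul(-1, Function('o')(6))))) = Add(48183, 217) = 48400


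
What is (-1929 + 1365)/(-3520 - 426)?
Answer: 282/1973 ≈ 0.14293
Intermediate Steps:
(-1929 + 1365)/(-3520 - 426) = -564/(-3946) = -564*(-1/3946) = 282/1973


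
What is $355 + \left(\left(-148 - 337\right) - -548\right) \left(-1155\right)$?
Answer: $-72410$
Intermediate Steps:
$355 + \left(\left(-148 - 337\right) - -548\right) \left(-1155\right) = 355 + \left(\left(-148 - 337\right) + 548\right) \left(-1155\right) = 355 + \left(-485 + 548\right) \left(-1155\right) = 355 + 63 \left(-1155\right) = 355 - 72765 = -72410$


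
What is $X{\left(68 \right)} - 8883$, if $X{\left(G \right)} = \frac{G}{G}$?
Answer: $-8882$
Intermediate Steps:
$X{\left(G \right)} = 1$
$X{\left(68 \right)} - 8883 = 1 - 8883 = -8882$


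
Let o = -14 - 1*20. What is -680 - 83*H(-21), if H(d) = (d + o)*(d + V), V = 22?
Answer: 3885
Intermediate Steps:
o = -34 (o = -14 - 20 = -34)
H(d) = (-34 + d)*(22 + d) (H(d) = (d - 34)*(d + 22) = (-34 + d)*(22 + d))
-680 - 83*H(-21) = -680 - 83*(-748 + (-21)² - 12*(-21)) = -680 - 83*(-748 + 441 + 252) = -680 - 83*(-55) = -680 + 4565 = 3885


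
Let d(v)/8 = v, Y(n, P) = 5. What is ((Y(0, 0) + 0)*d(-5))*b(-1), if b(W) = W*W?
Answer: -200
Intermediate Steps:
b(W) = W²
d(v) = 8*v
((Y(0, 0) + 0)*d(-5))*b(-1) = ((5 + 0)*(8*(-5)))*(-1)² = (5*(-40))*1 = -200*1 = -200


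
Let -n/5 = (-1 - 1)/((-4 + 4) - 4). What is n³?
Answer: -125/8 ≈ -15.625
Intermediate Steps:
n = -5/2 (n = -5*(-1 - 1)/((-4 + 4) - 4) = -(-10)/(0 - 4) = -(-10)/(-4) = -(-10)*(-1)/4 = -5*½ = -5/2 ≈ -2.5000)
n³ = (-5/2)³ = -125/8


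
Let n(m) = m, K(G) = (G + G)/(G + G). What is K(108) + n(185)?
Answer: 186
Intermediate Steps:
K(G) = 1 (K(G) = (2*G)/((2*G)) = (2*G)*(1/(2*G)) = 1)
K(108) + n(185) = 1 + 185 = 186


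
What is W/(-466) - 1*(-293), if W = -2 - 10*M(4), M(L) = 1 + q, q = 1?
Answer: 68280/233 ≈ 293.05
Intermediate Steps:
M(L) = 2 (M(L) = 1 + 1 = 2)
W = -22 (W = -2 - 10*2 = -2 - 20 = -22)
W/(-466) - 1*(-293) = -22/(-466) - 1*(-293) = -22*(-1/466) + 293 = 11/233 + 293 = 68280/233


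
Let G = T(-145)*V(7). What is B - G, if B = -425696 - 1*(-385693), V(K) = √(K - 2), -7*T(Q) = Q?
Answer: -40003 - 145*√5/7 ≈ -40049.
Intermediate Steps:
T(Q) = -Q/7
V(K) = √(-2 + K)
B = -40003 (B = -425696 + 385693 = -40003)
G = 145*√5/7 (G = (-⅐*(-145))*√(-2 + 7) = 145*√5/7 ≈ 46.319)
B - G = -40003 - 145*√5/7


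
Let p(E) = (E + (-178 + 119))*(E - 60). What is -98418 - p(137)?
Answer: -104424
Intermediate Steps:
p(E) = (-60 + E)*(-59 + E) (p(E) = (E - 59)*(-60 + E) = (-59 + E)*(-60 + E) = (-60 + E)*(-59 + E))
-98418 - p(137) = -98418 - (3540 + 137² - 119*137) = -98418 - (3540 + 18769 - 16303) = -98418 - 1*6006 = -98418 - 6006 = -104424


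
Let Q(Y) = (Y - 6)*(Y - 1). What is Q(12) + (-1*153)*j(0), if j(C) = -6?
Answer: 984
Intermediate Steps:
Q(Y) = (-1 + Y)*(-6 + Y) (Q(Y) = (-6 + Y)*(-1 + Y) = (-1 + Y)*(-6 + Y))
Q(12) + (-1*153)*j(0) = (6 + 12² - 7*12) - 1*153*(-6) = (6 + 144 - 84) - 153*(-6) = 66 + 918 = 984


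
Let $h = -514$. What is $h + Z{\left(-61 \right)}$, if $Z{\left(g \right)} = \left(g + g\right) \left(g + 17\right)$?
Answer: $4854$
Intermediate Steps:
$Z{\left(g \right)} = 2 g \left(17 + g\right)$
$h + Z{\left(-61 \right)} = -514 + 2 \left(-61\right) \left(17 - 61\right) = -514 + 2 \left(-61\right) \left(-44\right) = -514 + 5368 = 4854$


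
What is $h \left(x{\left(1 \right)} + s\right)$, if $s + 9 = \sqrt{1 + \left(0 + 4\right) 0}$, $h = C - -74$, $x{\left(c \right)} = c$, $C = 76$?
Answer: $-1050$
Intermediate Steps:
$h = 150$ ($h = 76 - -74 = 76 + 74 = 150$)
$s = -8$ ($s = -9 + \sqrt{1 + \left(0 + 4\right) 0} = -9 + \sqrt{1 + 4 \cdot 0} = -9 + \sqrt{1 + 0} = -9 + \sqrt{1} = -9 + 1 = -8$)
$h \left(x{\left(1 \right)} + s\right) = 150 \left(1 - 8\right) = 150 \left(-7\right) = -1050$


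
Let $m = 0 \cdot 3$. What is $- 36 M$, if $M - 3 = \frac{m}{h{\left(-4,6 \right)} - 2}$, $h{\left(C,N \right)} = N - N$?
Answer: $-108$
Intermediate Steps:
$h{\left(C,N \right)} = 0$
$m = 0$
$M = 3$ ($M = 3 + \frac{1}{0 - 2} \cdot 0 = 3 + \frac{1}{-2} \cdot 0 = 3 - 0 = 3 + 0 = 3$)
$- 36 M = \left(-36\right) 3 = -108$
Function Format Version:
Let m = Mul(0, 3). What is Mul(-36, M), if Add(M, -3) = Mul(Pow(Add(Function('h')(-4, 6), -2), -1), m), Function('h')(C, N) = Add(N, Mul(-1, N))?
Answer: -108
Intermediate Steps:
Function('h')(C, N) = 0
m = 0
M = 3 (M = Add(3, Mul(Pow(Add(0, -2), -1), 0)) = Add(3, Mul(Pow(-2, -1), 0)) = Add(3, Mul(Rational(-1, 2), 0)) = Add(3, 0) = 3)
Mul(-36, M) = Mul(-36, 3) = -108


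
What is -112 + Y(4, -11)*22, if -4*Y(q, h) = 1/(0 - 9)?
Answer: -2005/18 ≈ -111.39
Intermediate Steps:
Y(q, h) = 1/36 (Y(q, h) = -1/(4*(0 - 9)) = -¼/(-9) = -¼*(-⅑) = 1/36)
-112 + Y(4, -11)*22 = -112 + (1/36)*22 = -112 + 11/18 = -2005/18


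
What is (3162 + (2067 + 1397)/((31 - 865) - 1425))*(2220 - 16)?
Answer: 15735444776/2259 ≈ 6.9657e+6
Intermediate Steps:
(3162 + (2067 + 1397)/((31 - 865) - 1425))*(2220 - 16) = (3162 + 3464/(-834 - 1425))*2204 = (3162 + 3464/(-2259))*2204 = (3162 + 3464*(-1/2259))*2204 = (3162 - 3464/2259)*2204 = (7139494/2259)*2204 = 15735444776/2259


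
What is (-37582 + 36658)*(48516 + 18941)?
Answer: -62330268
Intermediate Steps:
(-37582 + 36658)*(48516 + 18941) = -924*67457 = -62330268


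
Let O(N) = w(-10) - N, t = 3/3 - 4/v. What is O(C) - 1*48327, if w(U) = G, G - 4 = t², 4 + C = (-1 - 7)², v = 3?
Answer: -435446/9 ≈ -48383.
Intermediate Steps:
t = -⅓ (t = 3/3 - 4/3 = 3*(⅓) - 4*⅓ = 1 - 4/3 = -⅓ ≈ -0.33333)
C = 60 (C = -4 + (-1 - 7)² = -4 + (-8)² = -4 + 64 = 60)
G = 37/9 (G = 4 + (-⅓)² = 4 + ⅑ = 37/9 ≈ 4.1111)
w(U) = 37/9
O(N) = 37/9 - N
O(C) - 1*48327 = (37/9 - 1*60) - 1*48327 = (37/9 - 60) - 48327 = -503/9 - 48327 = -435446/9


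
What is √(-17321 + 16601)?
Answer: 12*I*√5 ≈ 26.833*I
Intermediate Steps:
√(-17321 + 16601) = √(-720) = 12*I*√5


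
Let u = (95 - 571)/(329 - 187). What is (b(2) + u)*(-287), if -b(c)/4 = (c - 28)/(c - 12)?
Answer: 1401134/355 ≈ 3946.9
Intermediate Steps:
b(c) = -4*(-28 + c)/(-12 + c) (b(c) = -4*(c - 28)/(c - 12) = -4*(-28 + c)/(-12 + c))
u = -238/71 (u = -476/142 = -476*1/142 = -238/71 ≈ -3.3521)
(b(2) + u)*(-287) = (4*(28 - 1*2)/(-12 + 2) - 238/71)*(-287) = (4*(28 - 2)/(-10) - 238/71)*(-287) = (4*(-⅒)*26 - 238/71)*(-287) = (-52/5 - 238/71)*(-287) = -4882/355*(-287) = 1401134/355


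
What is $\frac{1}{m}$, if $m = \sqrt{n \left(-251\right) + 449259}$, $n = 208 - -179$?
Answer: $\frac{\sqrt{352122}}{352122} \approx 0.0016852$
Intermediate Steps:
$n = 387$ ($n = 208 + 179 = 387$)
$m = \sqrt{352122}$ ($m = \sqrt{387 \left(-251\right) + 449259} = \sqrt{-97137 + 449259} = \sqrt{352122} \approx 593.4$)
$\frac{1}{m} = \frac{1}{\sqrt{352122}} = \frac{\sqrt{352122}}{352122}$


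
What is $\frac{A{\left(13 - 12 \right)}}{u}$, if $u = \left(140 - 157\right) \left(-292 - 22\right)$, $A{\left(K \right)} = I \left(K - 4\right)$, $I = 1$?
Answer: $- \frac{3}{5338} \approx -0.00056201$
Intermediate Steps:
$A{\left(K \right)} = -4 + K$ ($A{\left(K \right)} = 1 \left(K - 4\right) = 1 \left(-4 + K\right) = -4 + K$)
$u = 5338$ ($u = \left(-17\right) \left(-314\right) = 5338$)
$\frac{A{\left(13 - 12 \right)}}{u} = \frac{-4 + \left(13 - 12\right)}{5338} = \left(-4 + \left(13 - 12\right)\right) \frac{1}{5338} = \left(-4 + 1\right) \frac{1}{5338} = \left(-3\right) \frac{1}{5338} = - \frac{3}{5338}$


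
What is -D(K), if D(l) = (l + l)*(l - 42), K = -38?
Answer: -6080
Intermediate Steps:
D(l) = 2*l*(-42 + l) (D(l) = (2*l)*(-42 + l) = 2*l*(-42 + l))
-D(K) = -2*(-38)*(-42 - 38) = -2*(-38)*(-80) = -1*6080 = -6080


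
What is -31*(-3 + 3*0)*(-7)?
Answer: -651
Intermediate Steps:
-31*(-3 + 3*0)*(-7) = -31*(-3 + 0)*(-7) = -31*(-3)*(-7) = 93*(-7) = -651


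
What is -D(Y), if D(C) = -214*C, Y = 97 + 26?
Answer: 26322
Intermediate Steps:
Y = 123
-D(Y) = -(-214)*123 = -1*(-26322) = 26322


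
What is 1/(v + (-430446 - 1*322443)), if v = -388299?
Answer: -1/1141188 ≈ -8.7628e-7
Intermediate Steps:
1/(v + (-430446 - 1*322443)) = 1/(-388299 + (-430446 - 1*322443)) = 1/(-388299 + (-430446 - 322443)) = 1/(-388299 - 752889) = 1/(-1141188) = -1/1141188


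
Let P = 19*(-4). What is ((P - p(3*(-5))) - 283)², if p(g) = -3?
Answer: 126736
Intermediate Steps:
P = -76
((P - p(3*(-5))) - 283)² = ((-76 - 1*(-3)) - 283)² = ((-76 + 3) - 283)² = (-73 - 283)² = (-356)² = 126736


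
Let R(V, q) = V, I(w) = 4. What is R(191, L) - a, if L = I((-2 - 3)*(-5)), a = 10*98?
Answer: -789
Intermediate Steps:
a = 980
L = 4
R(191, L) - a = 191 - 1*980 = 191 - 980 = -789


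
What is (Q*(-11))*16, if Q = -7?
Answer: 1232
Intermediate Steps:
(Q*(-11))*16 = -7*(-11)*16 = 77*16 = 1232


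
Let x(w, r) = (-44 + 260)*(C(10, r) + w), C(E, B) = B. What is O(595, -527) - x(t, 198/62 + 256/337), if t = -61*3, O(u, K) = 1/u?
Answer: 240396927487/6215965 ≈ 38674.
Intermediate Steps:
t = -183
x(w, r) = 216*r + 216*w (x(w, r) = (-44 + 260)*(r + w) = 216*(r + w) = 216*r + 216*w)
O(595, -527) - x(t, 198/62 + 256/337) = 1/595 - (216*(198/62 + 256/337) + 216*(-183)) = 1/595 - (216*(198*(1/62) + 256*(1/337)) - 39528) = 1/595 - (216*(99/31 + 256/337) - 39528) = 1/595 - (216*(41299/10447) - 39528) = 1/595 - (8920584/10447 - 39528) = 1/595 - 1*(-404028432/10447) = 1/595 + 404028432/10447 = 240396927487/6215965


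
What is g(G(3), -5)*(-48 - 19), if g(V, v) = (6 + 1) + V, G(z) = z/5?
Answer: -2546/5 ≈ -509.20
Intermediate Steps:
G(z) = z/5 (G(z) = z*(⅕) = z/5)
g(V, v) = 7 + V
g(G(3), -5)*(-48 - 19) = (7 + (⅕)*3)*(-48 - 19) = (7 + ⅗)*(-67) = (38/5)*(-67) = -2546/5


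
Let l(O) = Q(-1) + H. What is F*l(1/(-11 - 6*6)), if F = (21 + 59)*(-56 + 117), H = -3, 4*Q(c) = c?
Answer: -15860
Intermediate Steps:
Q(c) = c/4
F = 4880 (F = 80*61 = 4880)
l(O) = -13/4 (l(O) = (¼)*(-1) - 3 = -¼ - 3 = -13/4)
F*l(1/(-11 - 6*6)) = 4880*(-13/4) = -15860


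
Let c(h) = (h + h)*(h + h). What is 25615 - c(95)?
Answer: -10485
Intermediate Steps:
c(h) = 4*h**2 (c(h) = (2*h)*(2*h) = 4*h**2)
25615 - c(95) = 25615 - 4*95**2 = 25615 - 4*9025 = 25615 - 1*36100 = 25615 - 36100 = -10485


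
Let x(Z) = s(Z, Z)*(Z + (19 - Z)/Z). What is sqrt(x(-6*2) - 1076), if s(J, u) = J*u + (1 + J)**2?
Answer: I*sqrt(177861)/6 ≈ 70.289*I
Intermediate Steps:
s(J, u) = (1 + J)**2 + J*u
x(Z) = (Z + (19 - Z)/Z)*(Z**2 + (1 + Z)**2) (x(Z) = ((1 + Z)**2 + Z*Z)*(Z + (19 - Z)/Z) = ((1 + Z)**2 + Z**2)*(Z + (19 - Z)/Z) = (Z**2 + (1 + Z)**2)*(Z + (19 - Z)/Z) = (Z + (19 - Z)/Z)*(Z**2 + (1 + Z)**2))
sqrt(x(-6*2) - 1076) = sqrt((19 + (-6*2)*(-1 - 6*2))*((-6*2)**2 + (1 - 6*2)**2)/((-6*2)) - 1076) = sqrt((19 - 12*(-1 - 12))*((-12)**2 + (1 - 12)**2)/(-12) - 1076) = sqrt(-(19 - 12*(-13))*(144 + (-11)**2)/12 - 1076) = sqrt(-(19 + 156)*(144 + 121)/12 - 1076) = sqrt(-1/12*175*265 - 1076) = sqrt(-46375/12 - 1076) = sqrt(-59287/12) = I*sqrt(177861)/6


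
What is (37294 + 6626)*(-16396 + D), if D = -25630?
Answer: -1845781920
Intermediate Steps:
(37294 + 6626)*(-16396 + D) = (37294 + 6626)*(-16396 - 25630) = 43920*(-42026) = -1845781920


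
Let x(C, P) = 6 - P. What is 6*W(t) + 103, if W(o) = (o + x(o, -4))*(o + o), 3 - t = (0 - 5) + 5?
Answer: 571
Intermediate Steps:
t = 3 (t = 3 - ((0 - 5) + 5) = 3 - (-5 + 5) = 3 - 1*0 = 3 + 0 = 3)
W(o) = 2*o*(10 + o) (W(o) = (o + (6 - 1*(-4)))*(o + o) = (o + (6 + 4))*(2*o) = (o + 10)*(2*o) = (10 + o)*(2*o) = 2*o*(10 + o))
6*W(t) + 103 = 6*(2*3*(10 + 3)) + 103 = 6*(2*3*13) + 103 = 6*78 + 103 = 468 + 103 = 571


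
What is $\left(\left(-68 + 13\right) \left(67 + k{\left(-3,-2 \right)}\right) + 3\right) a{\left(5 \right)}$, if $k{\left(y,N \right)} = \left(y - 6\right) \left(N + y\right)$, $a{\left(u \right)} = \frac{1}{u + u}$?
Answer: $- \frac{6157}{10} \approx -615.7$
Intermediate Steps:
$a{\left(u \right)} = \frac{1}{2 u}$
$k{\left(y,N \right)} = \left(-6 + y\right) \left(N + y\right)$
$\left(\left(-68 + 13\right) \left(67 + k{\left(-3,-2 \right)}\right) + 3\right) a{\left(5 \right)} = \left(\left(-68 + 13\right) \left(67 - \left(-36 - 9\right)\right) + 3\right) \frac{1}{2 \cdot 5} = \left(- 55 \left(67 + \left(9 + 12 + 18 + 6\right)\right) + 3\right) \frac{1}{2} \cdot \frac{1}{5} = \left(- 55 \left(67 + 45\right) + 3\right) \frac{1}{10} = \left(\left(-55\right) 112 + 3\right) \frac{1}{10} = \left(-6160 + 3\right) \frac{1}{10} = \left(-6157\right) \frac{1}{10} = - \frac{6157}{10}$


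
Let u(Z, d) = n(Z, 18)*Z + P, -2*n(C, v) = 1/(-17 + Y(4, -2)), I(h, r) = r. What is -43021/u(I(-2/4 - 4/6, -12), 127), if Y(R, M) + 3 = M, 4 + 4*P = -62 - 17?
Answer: 1892924/925 ≈ 2046.4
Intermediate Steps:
P = -83/4 (P = -1 + (-62 - 17)/4 = -1 + (¼)*(-79) = -1 - 79/4 = -83/4 ≈ -20.750)
Y(R, M) = -3 + M
n(C, v) = 1/44 (n(C, v) = -1/(2*(-17 + (-3 - 2))) = -1/(2*(-17 - 5)) = -½/(-22) = -½*(-1/22) = 1/44)
u(Z, d) = -83/4 + Z/44 (u(Z, d) = Z/44 - 83/4 = -83/4 + Z/44)
-43021/u(I(-2/4 - 4/6, -12), 127) = -43021/(-83/4 + (1/44)*(-12)) = -43021/(-83/4 - 3/11) = -43021/(-925/44) = -43021*(-44/925) = 1892924/925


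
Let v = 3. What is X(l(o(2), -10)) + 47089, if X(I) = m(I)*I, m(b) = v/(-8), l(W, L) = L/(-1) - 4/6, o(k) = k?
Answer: 94171/2 ≈ 47086.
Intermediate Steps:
l(W, L) = -2/3 - L (l(W, L) = L*(-1) - 4*1/6 = -L - 2/3 = -2/3 - L)
m(b) = -3/8 (m(b) = 3/(-8) = 3*(-1/8) = -3/8)
X(I) = -3*I/8
X(l(o(2), -10)) + 47089 = -3*(-2/3 - 1*(-10))/8 + 47089 = -3*(-2/3 + 10)/8 + 47089 = -3/8*28/3 + 47089 = -7/2 + 47089 = 94171/2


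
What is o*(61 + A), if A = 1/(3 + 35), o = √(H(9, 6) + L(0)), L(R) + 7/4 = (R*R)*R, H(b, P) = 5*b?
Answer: 2319*√173/76 ≈ 401.34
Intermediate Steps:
L(R) = -7/4 + R³ (L(R) = -7/4 + (R*R)*R = -7/4 + R²*R = -7/4 + R³)
o = √173/2 (o = √(5*9 + (-7/4 + 0³)) = √(45 + (-7/4 + 0)) = √(45 - 7/4) = √(173/4) = √173/2 ≈ 6.5765)
A = 1/38 ≈ 0.026316
o*(61 + A) = (√173/2)*(61 + 1/38) = (√173/2)*(2319/38) = 2319*√173/76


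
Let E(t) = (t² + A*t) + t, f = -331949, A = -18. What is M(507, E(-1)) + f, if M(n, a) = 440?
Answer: -331509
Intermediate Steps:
E(t) = t² - 17*t (E(t) = (t² - 18*t) + t = t² - 17*t)
M(507, E(-1)) + f = 440 - 331949 = -331509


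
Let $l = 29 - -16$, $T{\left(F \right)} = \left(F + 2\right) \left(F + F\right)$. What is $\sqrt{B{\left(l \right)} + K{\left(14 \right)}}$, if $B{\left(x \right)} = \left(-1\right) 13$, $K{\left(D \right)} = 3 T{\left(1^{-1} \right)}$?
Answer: $\sqrt{5} \approx 2.2361$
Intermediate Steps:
$T{\left(F \right)} = 2 F \left(2 + F\right)$ ($T{\left(F \right)} = \left(2 + F\right) 2 F = 2 F \left(2 + F\right)$)
$K{\left(D \right)} = 18$ ($K{\left(D \right)} = 3 \frac{2 \left(2 + 1^{-1}\right)}{1} = 3 \cdot 2 \cdot 1 \left(2 + 1\right) = 3 \cdot 2 \cdot 1 \cdot 3 = 3 \cdot 6 = 18$)
$l = 45$ ($l = 29 + 16 = 45$)
$B{\left(x \right)} = -13$
$\sqrt{B{\left(l \right)} + K{\left(14 \right)}} = \sqrt{-13 + 18} = \sqrt{5}$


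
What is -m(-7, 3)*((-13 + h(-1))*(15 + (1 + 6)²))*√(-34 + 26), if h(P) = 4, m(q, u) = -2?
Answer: -2304*I*√2 ≈ -3258.3*I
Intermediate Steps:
-m(-7, 3)*((-13 + h(-1))*(15 + (1 + 6)²))*√(-34 + 26) = -(-2*(-13 + 4)*(15 + (1 + 6)²))*√(-34 + 26) = -(-(-18)*(15 + 7²))*√(-8) = -(-(-18)*(15 + 49))*2*I*√2 = -(-(-18)*64)*2*I*√2 = -(-2*(-576))*2*I*√2 = -1152*2*I*√2 = -2304*I*√2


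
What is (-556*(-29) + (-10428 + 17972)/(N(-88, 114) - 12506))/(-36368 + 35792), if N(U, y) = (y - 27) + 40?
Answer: -5544207/198064 ≈ -27.992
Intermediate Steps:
N(U, y) = 13 + y (N(U, y) = (-27 + y) + 40 = 13 + y)
(-556*(-29) + (-10428 + 17972)/(N(-88, 114) - 12506))/(-36368 + 35792) = (-556*(-29) + (-10428 + 17972)/((13 + 114) - 12506))/(-36368 + 35792) = (16124 + 7544/(127 - 12506))/(-576) = (16124 + 7544/(-12379))*(-1/576) = (16124 + 7544*(-1/12379))*(-1/576) = (16124 - 7544/12379)*(-1/576) = (199591452/12379)*(-1/576) = -5544207/198064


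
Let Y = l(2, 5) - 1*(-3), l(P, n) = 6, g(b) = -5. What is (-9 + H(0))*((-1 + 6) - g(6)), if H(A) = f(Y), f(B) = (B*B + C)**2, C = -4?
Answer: 59200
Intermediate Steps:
Y = 9 (Y = 6 - 1*(-3) = 6 + 3 = 9)
f(B) = (-4 + B**2)**2 (f(B) = (B*B - 4)**2 = (B**2 - 4)**2 = (-4 + B**2)**2)
H(A) = 5929 (H(A) = (-4 + 9**2)**2 = (-4 + 81)**2 = 77**2 = 5929)
(-9 + H(0))*((-1 + 6) - g(6)) = (-9 + 5929)*((-1 + 6) - 1*(-5)) = 5920*(5 + 5) = 5920*10 = 59200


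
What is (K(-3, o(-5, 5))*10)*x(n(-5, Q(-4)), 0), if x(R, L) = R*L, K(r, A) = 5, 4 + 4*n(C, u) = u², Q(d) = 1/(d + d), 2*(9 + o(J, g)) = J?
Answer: 0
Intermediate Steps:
o(J, g) = -9 + J/2
Q(d) = 1/(2*d)
n(C, u) = -1 + u²/4
x(R, L) = L*R
(K(-3, o(-5, 5))*10)*x(n(-5, Q(-4)), 0) = (5*10)*(0*(-1 + ((½)/(-4))²/4)) = 50*(0*(-1 + ((½)*(-¼))²/4)) = 50*(0*(-1 + (-⅛)²/4)) = 50*(0*(-1 + (¼)*(1/64))) = 50*(0*(-1 + 1/256)) = 50*(0*(-255/256)) = 50*0 = 0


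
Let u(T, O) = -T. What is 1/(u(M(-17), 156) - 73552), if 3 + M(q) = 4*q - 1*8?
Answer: -1/73473 ≈ -1.3610e-5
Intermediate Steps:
M(q) = -11 + 4*q (M(q) = -3 + (4*q - 1*8) = -3 + (4*q - 8) = -3 + (-8 + 4*q) = -11 + 4*q)
1/(u(M(-17), 156) - 73552) = 1/(-(-11 + 4*(-17)) - 73552) = 1/(-(-11 - 68) - 73552) = 1/(-1*(-79) - 73552) = 1/(79 - 73552) = 1/(-73473) = -1/73473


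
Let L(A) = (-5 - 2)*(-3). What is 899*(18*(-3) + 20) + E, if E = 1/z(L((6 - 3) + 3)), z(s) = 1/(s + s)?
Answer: -30524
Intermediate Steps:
L(A) = 21 (L(A) = -7*(-3) = 21)
z(s) = 1/(2*s)
E = 42 (E = 1/((1/2)/21) = 1/((1/2)*(1/21)) = 1/(1/42) = 42)
899*(18*(-3) + 20) + E = 899*(18*(-3) + 20) + 42 = 899*(-54 + 20) + 42 = 899*(-34) + 42 = -30566 + 42 = -30524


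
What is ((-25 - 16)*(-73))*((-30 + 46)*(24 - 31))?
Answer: -335216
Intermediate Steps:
((-25 - 16)*(-73))*((-30 + 46)*(24 - 31)) = (-41*(-73))*(16*(-7)) = 2993*(-112) = -335216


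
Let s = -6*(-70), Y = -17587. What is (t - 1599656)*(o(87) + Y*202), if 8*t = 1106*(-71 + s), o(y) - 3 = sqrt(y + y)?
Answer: 22045930517017/4 - 6205627*sqrt(174)/4 ≈ 5.5115e+12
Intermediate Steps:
o(y) = 3 + sqrt(2)*sqrt(y) (o(y) = 3 + sqrt(y + y) = 3 + sqrt(2*y) = 3 + sqrt(2)*sqrt(y))
s = 420
t = 192997/4 (t = (1106*(-71 + 420))/8 = (1106*349)/8 = (1/8)*385994 = 192997/4 ≈ 48249.)
(t - 1599656)*(o(87) + Y*202) = (192997/4 - 1599656)*((3 + sqrt(2)*sqrt(87)) - 17587*202) = -6205627*((3 + sqrt(174)) - 3552574)/4 = -6205627*(-3552571 + sqrt(174))/4 = 22045930517017/4 - 6205627*sqrt(174)/4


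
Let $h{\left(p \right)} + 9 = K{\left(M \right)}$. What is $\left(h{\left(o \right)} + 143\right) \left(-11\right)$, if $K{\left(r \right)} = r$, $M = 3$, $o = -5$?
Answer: $-1507$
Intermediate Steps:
$h{\left(p \right)} = -6$ ($h{\left(p \right)} = -9 + 3 = -6$)
$\left(h{\left(o \right)} + 143\right) \left(-11\right) = \left(-6 + 143\right) \left(-11\right) = 137 \left(-11\right) = -1507$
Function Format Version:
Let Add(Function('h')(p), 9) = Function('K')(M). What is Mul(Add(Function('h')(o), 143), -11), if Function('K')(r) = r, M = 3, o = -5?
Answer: -1507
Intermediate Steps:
Function('h')(p) = -6 (Function('h')(p) = Add(-9, 3) = -6)
Mul(Add(Function('h')(o), 143), -11) = Mul(Add(-6, 143), -11) = Mul(137, -11) = -1507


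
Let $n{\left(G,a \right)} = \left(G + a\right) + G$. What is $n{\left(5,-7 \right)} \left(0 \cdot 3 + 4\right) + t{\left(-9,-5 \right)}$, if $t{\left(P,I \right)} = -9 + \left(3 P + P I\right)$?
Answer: $21$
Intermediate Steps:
$t{\left(P,I \right)} = -9 + 3 P + I P$ ($t{\left(P,I \right)} = -9 + \left(3 P + I P\right) = -9 + 3 P + I P$)
$n{\left(G,a \right)} = a + 2 G$
$n{\left(5,-7 \right)} \left(0 \cdot 3 + 4\right) + t{\left(-9,-5 \right)} = \left(-7 + 2 \cdot 5\right) \left(0 \cdot 3 + 4\right) - -9 = \left(-7 + 10\right) \left(0 + 4\right) - -9 = 3 \cdot 4 + 9 = 12 + 9 = 21$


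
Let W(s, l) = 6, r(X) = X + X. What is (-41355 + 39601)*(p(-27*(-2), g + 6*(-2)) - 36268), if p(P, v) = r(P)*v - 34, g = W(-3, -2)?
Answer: 64810300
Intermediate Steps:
r(X) = 2*X
g = 6
p(P, v) = -34 + 2*P*v (p(P, v) = (2*P)*v - 34 = 2*P*v - 34 = -34 + 2*P*v)
(-41355 + 39601)*(p(-27*(-2), g + 6*(-2)) - 36268) = (-41355 + 39601)*((-34 + 2*(-27*(-2))*(6 + 6*(-2))) - 36268) = -1754*((-34 + 2*54*(6 - 12)) - 36268) = -1754*((-34 + 2*54*(-6)) - 36268) = -1754*((-34 - 648) - 36268) = -1754*(-682 - 36268) = -1754*(-36950) = 64810300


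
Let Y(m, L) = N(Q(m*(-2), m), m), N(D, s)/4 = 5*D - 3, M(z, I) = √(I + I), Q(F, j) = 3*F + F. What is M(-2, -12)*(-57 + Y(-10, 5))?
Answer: 3062*I*√6 ≈ 7500.3*I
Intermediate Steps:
Q(F, j) = 4*F
M(z, I) = √2*√I (M(z, I) = √(2*I) = √2*√I)
N(D, s) = -12 + 20*D (N(D, s) = 4*(5*D - 3) = 4*(-3 + 5*D) = -12 + 20*D)
Y(m, L) = -12 - 160*m (Y(m, L) = -12 + 20*(4*(m*(-2))) = -12 + 20*(4*(-2*m)) = -12 + 20*(-8*m) = -12 - 160*m)
M(-2, -12)*(-57 + Y(-10, 5)) = (√2*√(-12))*(-57 + (-12 - 160*(-10))) = (√2*(2*I*√3))*(-57 + (-12 + 1600)) = (2*I*√6)*(-57 + 1588) = (2*I*√6)*1531 = 3062*I*√6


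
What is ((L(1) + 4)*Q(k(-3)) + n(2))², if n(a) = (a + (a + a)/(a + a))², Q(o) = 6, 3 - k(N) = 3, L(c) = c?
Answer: 1521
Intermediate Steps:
k(N) = 0 (k(N) = 3 - 1*3 = 3 - 3 = 0)
n(a) = (1 + a)² (n(a) = (a + (2*a)/((2*a)))² = (a + (2*a)*(1/(2*a)))² = (a + 1)² = (1 + a)²)
((L(1) + 4)*Q(k(-3)) + n(2))² = ((1 + 4)*6 + (1 + 2)²)² = (5*6 + 3²)² = (30 + 9)² = 39² = 1521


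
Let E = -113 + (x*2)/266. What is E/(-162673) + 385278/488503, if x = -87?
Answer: 8343069847850/10569011053027 ≈ 0.78939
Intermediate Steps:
E = -15116/133 (E = -113 + (-87*2)/266 = -113 + (1/266)*(-174) = -113 - 87/133 = -15116/133 ≈ -113.65)
E/(-162673) + 385278/488503 = -15116/133/(-162673) + 385278/488503 = -15116/133*(-1/162673) + 385278*(1/488503) = 15116/21635509 + 385278/488503 = 8343069847850/10569011053027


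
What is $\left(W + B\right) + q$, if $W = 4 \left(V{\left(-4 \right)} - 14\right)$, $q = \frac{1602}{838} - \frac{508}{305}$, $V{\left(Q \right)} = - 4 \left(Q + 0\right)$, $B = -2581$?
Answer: $- \frac{328785082}{127795} \approx -2572.8$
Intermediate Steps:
$V{\left(Q \right)} = - 4 Q$
$q = \frac{31453}{127795}$ ($q = 1602 \cdot \frac{1}{838} - \frac{508}{305} = \frac{801}{419} - \frac{508}{305} = \frac{31453}{127795} \approx 0.24612$)
$W = 8$ ($W = 4 \left(\left(-4\right) \left(-4\right) - 14\right) = 4 \left(16 - 14\right) = 4 \cdot 2 = 8$)
$\left(W + B\right) + q = \left(8 - 2581\right) + \frac{31453}{127795} = -2573 + \frac{31453}{127795} = - \frac{328785082}{127795}$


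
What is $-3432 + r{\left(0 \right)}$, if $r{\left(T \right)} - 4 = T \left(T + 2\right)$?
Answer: $-3428$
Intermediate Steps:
$r{\left(T \right)} = 4 + T \left(2 + T\right)$ ($r{\left(T \right)} = 4 + T \left(T + 2\right) = 4 + T \left(2 + T\right)$)
$-3432 + r{\left(0 \right)} = -3432 + \left(4 + 0^{2} + 2 \cdot 0\right) = -3432 + \left(4 + 0 + 0\right) = -3432 + 4 = -3428$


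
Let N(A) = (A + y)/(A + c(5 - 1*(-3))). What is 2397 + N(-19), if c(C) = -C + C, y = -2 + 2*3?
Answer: 45558/19 ≈ 2397.8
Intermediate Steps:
y = 4 (y = -2 + 6 = 4)
c(C) = 0
N(A) = (4 + A)/A (N(A) = (A + 4)/(A + 0) = (4 + A)/A)
2397 + N(-19) = 2397 + (4 - 19)/(-19) = 2397 - 1/19*(-15) = 2397 + 15/19 = 45558/19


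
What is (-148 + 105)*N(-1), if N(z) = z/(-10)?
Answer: -43/10 ≈ -4.3000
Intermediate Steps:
N(z) = -z/10 (N(z) = z*(-⅒) = -z/10)
(-148 + 105)*N(-1) = (-148 + 105)*(-⅒*(-1)) = -43*⅒ = -43/10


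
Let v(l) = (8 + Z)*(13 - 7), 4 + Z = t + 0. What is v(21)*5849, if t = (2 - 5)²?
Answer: 456222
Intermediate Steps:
t = 9 (t = (-3)² = 9)
Z = 5 (Z = -4 + (9 + 0) = -4 + 9 = 5)
v(l) = 78 (v(l) = (8 + 5)*(13 - 7) = 13*6 = 78)
v(21)*5849 = 78*5849 = 456222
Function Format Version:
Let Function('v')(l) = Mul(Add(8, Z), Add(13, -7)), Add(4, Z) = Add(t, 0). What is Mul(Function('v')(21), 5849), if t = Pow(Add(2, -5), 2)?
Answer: 456222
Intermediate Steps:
t = 9 (t = Pow(-3, 2) = 9)
Z = 5 (Z = Add(-4, Add(9, 0)) = Add(-4, 9) = 5)
Function('v')(l) = 78 (Function('v')(l) = Mul(Add(8, 5), Add(13, -7)) = Mul(13, 6) = 78)
Mul(Function('v')(21), 5849) = Mul(78, 5849) = 456222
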